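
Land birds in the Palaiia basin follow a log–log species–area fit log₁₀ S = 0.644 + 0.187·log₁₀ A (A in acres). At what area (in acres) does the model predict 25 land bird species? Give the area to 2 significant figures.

25 = 4.406 × A^0.187  ⇒  A^0.187 = 25/4.406 = 5.675
ln A = ln(5.675) / 0.187 = 1.7360 / 0.187 = 9.2835
A = e^9.2835 ≈ 10759 acres

11000 acres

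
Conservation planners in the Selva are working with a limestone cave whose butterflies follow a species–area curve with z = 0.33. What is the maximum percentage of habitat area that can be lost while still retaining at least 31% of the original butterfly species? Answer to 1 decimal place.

Need (A_new/A_old)^0.33 = 0.31, so A_new/A_old = 0.31^(1/0.33) = 0.31^3.03
ln(A_new/A_old) = ln 0.31 / 0.33 = -1.1712 / 0.33 = -3.5490
A_new/A_old = e^-3.5490 ≈ 0.02875
Fraction that can be lost = 1 − 0.02875 = 0.9712

97.1%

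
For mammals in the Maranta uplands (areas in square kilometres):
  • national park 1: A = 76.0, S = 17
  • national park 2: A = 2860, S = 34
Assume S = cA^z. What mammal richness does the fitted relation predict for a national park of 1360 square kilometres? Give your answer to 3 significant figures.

z = ln(34/17) / ln(2860/76) = 0.6931 / 3.6278 = 0.1911
c = 17 / 76^0.1911 = 17 / 2.287 = 7.432
S₃ = 7.432 × 1360^0.1911 = 7.432 × 3.969 ≈ 29.5

29.5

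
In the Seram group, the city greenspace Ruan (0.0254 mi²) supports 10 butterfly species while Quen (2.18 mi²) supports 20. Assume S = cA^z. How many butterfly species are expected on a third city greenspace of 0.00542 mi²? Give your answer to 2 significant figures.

7.9

z = ln(20/10) / ln(2.18/0.0254) = 0.6931 / 4.4523 = 0.1557
c = 10 / 0.0254^0.1557 = 10 / 0.5645 = 17.71
S₃ = 17.71 × 0.00542^0.1557 = 17.71 × 0.4438 ≈ 7.863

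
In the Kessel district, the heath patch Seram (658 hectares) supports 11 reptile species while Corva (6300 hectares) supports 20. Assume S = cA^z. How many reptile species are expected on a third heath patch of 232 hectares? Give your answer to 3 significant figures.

8.35

z = ln(20/11) / ln(6300/658) = 0.5978 / 2.2591 = 0.2646
c = 11 / 658^0.2646 = 11 / 5.569 = 1.975
S₃ = 1.975 × 232^0.2646 = 1.975 × 4.227 ≈ 8.348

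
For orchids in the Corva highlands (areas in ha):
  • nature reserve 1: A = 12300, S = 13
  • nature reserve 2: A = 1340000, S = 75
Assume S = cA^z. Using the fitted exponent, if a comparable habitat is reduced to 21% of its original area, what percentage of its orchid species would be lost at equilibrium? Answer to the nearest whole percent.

z = ln(75/13) / ln(1340000/12300) = 1.7525 / 4.6908 = 0.3736
S_new/S_old = (A_new/A_old)^z = 0.21^0.3736 = exp(0.3736 × -1.5606) = 0.5582
Fraction lost = 1 − 0.5582 = 0.4418

44%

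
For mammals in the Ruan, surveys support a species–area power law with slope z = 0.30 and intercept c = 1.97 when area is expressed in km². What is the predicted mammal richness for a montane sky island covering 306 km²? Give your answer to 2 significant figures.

S = 1.97 × 306^0.3
ln S = ln 1.97 + 0.3 × ln 306 = 0.6780 + 0.3 × 5.7236 = 2.3951
S = e^2.3951 ≈ 10.97

11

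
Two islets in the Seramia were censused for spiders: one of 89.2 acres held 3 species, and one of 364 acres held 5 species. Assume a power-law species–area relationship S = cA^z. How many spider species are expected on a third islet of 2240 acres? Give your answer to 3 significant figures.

9.67

z = ln(5/3) / ln(364/89.2) = 0.5108 / 1.4063 = 0.3632
c = 3 / 89.2^0.3632 = 3 / 5.111 = 0.587
S₃ = 0.587 × 2240^0.3632 = 0.587 × 16.48 ≈ 9.674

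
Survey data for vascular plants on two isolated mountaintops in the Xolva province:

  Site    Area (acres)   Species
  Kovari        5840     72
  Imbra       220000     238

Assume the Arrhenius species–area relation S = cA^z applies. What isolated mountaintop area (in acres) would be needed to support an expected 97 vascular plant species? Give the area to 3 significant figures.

z = ln(238/72) / ln(220000/5840) = 1.1956 / 3.6289 = 0.3295
c = 72 / 5840^0.3295 = 72 / 17.41 = 4.134
A = (97/4.134)^(1/0.3295) ⇒ ln A = ln(23.46)/0.3295 = 9.5771
A = e^9.5771 ≈ 14431 acres

14400 acres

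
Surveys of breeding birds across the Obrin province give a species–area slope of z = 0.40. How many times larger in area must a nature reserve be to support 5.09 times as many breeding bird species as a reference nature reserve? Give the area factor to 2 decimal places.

(A₂/A₁)^0.4 = 5.09, so A₂/A₁ = 5.09^(1/0.4) = 5.09^2.5
ln(A₂/A₁) = ln 5.09 / 0.4 = 1.6273 / 0.4 = 4.0682
A₂/A₁ = e^4.0682 ≈ 58.45

58.45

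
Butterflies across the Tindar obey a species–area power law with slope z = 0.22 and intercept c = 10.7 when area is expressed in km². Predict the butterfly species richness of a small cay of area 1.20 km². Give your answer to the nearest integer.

11

S = 10.7 × 1.2^0.22
ln S = ln 10.7 + 0.22 × ln 1.2 = 2.3702 + 0.22 × 0.1823 = 2.4104
S = e^2.4104 ≈ 11.14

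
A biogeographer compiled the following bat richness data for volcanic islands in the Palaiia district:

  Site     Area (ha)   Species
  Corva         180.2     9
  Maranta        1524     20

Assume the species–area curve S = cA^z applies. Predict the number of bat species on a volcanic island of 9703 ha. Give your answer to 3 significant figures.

z = ln(20/9) / ln(1524/180.2) = 0.7985 / 2.1350 = 0.3740
c = 9 / 180.2^0.3740 = 9 / 6.977 = 1.29
S₃ = 1.29 × 9703^0.3740 = 1.29 × 30.98 ≈ 39.97

40.0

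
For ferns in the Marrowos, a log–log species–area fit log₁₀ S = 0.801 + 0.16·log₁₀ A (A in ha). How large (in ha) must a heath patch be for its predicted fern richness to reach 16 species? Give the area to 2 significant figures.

330 ha

16 = 6.324 × A^0.16  ⇒  A^0.16 = 16/6.324 = 2.53
ln A = ln(2.53) / 0.16 = 0.9282 / 0.16 = 5.8014
A = e^5.8014 ≈ 330.8 ha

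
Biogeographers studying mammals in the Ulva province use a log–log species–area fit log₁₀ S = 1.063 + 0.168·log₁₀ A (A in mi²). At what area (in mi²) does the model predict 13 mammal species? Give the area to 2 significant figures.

13 = 11.56 × A^0.168  ⇒  A^0.168 = 13/11.56 = 1.124
ln A = ln(1.124) / 0.168 = 0.1173 / 0.168 = 0.6982
A = e^0.6982 ≈ 2.01 mi²

2.0 mi²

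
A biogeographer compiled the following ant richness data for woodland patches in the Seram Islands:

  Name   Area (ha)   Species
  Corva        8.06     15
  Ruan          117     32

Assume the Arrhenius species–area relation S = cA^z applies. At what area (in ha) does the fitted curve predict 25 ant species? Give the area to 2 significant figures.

z = ln(32/15) / ln(117/8.06) = 0.7577 / 2.6753 = 0.2832
c = 15 / 8.06^0.2832 = 15 / 1.806 = 8.306
A = (25/8.306)^(1/0.2832) ⇒ ln A = ln(3.01)/0.2832 = 3.8906
A = e^3.8906 ≈ 48.94 ha

49 ha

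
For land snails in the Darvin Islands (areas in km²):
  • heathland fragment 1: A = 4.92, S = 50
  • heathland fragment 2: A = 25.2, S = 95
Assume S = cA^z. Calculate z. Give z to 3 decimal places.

Taking logs: ln S = ln c + z ln A, so z = (ln S₂ − ln S₁)/(ln A₂ − ln A₁).
z = ln(95/50) / ln(25.2/4.92) = ln(1.9) / ln(5.122) = 0.6419 / 1.6335 = 0.3929

0.393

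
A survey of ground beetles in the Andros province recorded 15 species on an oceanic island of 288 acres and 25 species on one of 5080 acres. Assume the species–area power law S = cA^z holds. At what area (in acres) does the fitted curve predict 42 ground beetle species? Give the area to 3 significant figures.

z = ln(25/15) / ln(5080/288) = 0.5108 / 2.8701 = 0.1780
c = 15 / 288^0.1780 = 15 / 2.74 = 5.475
A = (42/5.475)^(1/0.1780) ⇒ ln A = ln(7.672)/0.1780 = 11.4479
A = e^11.4479 ≈ 93708 acres

93700 acres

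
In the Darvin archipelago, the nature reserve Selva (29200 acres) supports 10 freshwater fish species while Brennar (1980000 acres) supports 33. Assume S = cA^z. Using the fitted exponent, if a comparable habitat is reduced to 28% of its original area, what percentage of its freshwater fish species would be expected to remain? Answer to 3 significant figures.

69.7%

z = ln(33/10) / ln(1980000/29200) = 1.1939 / 4.2167 = 0.2831
S_new/S_old = (A_new/A_old)^z = 0.28^0.2831 = exp(0.2831 × -1.2730) = 0.6974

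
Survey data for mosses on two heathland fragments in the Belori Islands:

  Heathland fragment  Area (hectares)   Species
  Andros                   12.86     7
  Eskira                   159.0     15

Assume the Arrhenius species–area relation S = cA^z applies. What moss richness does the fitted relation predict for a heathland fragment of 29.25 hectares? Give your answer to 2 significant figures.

9.0

z = ln(15/7) / ln(159/12.86) = 0.7621 / 2.5148 = 0.3031
c = 7 / 12.86^0.3031 = 7 / 2.169 = 3.228
S₃ = 3.228 × 29.25^0.3031 = 3.228 × 2.782 ≈ 8.98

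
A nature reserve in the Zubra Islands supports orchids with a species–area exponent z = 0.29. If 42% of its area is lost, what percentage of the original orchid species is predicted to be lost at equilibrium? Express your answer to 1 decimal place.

S_new/S_old = (A_new/A_old)^z = 0.58^0.29
= exp(0.29 × ln 0.58) = exp(0.29 × -0.5447) = exp(-0.1580) ≈ 0.8539
Fraction lost = 1 − 0.8539 = 0.1461

14.6%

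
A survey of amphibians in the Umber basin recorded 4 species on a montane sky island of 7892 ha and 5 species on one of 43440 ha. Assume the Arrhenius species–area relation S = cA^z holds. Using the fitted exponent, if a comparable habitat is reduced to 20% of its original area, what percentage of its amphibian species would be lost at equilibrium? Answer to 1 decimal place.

z = ln(5/4) / ln(43440/7892) = 0.2231 / 1.7055 = 0.1308
S_new/S_old = (A_new/A_old)^z = 0.2^0.1308 = exp(0.1308 × -1.6094) = 0.8101
Fraction lost = 1 − 0.8101 = 0.1899

19.0%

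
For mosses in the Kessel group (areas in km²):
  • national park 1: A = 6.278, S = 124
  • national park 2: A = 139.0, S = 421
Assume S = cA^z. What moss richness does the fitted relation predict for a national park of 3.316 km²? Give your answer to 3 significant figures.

z = ln(421/124) / ln(139/6.278) = 1.2224 / 3.0974 = 0.3946
c = 124 / 6.278^0.3946 = 124 / 2.065 = 60.06
S₃ = 60.06 × 3.316^0.3946 = 60.06 × 1.605 ≈ 96.39

96.4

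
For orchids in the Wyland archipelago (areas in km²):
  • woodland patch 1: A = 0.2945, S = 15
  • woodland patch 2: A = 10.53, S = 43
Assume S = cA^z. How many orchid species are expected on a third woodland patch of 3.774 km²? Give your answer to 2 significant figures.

z = ln(43/15) / ln(10.53/0.2945) = 1.0531 / 3.5767 = 0.2944
c = 15 / 0.2945^0.2944 = 15 / 0.6977 = 21.5
S₃ = 21.5 × 3.774^0.2944 = 21.5 × 1.479 ≈ 31.79

32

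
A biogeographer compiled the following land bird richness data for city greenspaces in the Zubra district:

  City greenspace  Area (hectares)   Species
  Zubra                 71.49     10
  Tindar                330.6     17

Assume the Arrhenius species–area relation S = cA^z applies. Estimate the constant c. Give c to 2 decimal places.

z = ln(S₂/S₁) / ln(A₂/A₁) = ln(17/10) / ln(330.6/71.49) = 0.5306 / 1.5314 = 0.3465
c = S₁ / A₁^z = 10 / 71.49^0.3465 = 10 / 4.391 = 2.278

2.28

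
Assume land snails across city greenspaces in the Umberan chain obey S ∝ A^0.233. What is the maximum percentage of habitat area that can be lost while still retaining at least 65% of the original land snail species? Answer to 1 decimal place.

84.3%

Need (A_new/A_old)^0.233 = 0.65, so A_new/A_old = 0.65^(1/0.233) = 0.65^4.292
ln(A_new/A_old) = ln 0.65 / 0.233 = -0.4308 / 0.233 = -1.8489
A_new/A_old = e^-1.8489 ≈ 0.1574
Fraction that can be lost = 1 − 0.1574 = 0.8426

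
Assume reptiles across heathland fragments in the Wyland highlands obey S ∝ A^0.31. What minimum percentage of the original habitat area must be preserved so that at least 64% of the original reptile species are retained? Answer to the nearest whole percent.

Need (A_new/A_old)^0.31 = 0.64, so A_new/A_old = 0.64^(1/0.31) = 0.64^3.226
ln(A_new/A_old) = ln 0.64 / 0.31 = -0.4463 / 0.31 = -1.4396
A_new/A_old = e^-1.4396 ≈ 0.237

24%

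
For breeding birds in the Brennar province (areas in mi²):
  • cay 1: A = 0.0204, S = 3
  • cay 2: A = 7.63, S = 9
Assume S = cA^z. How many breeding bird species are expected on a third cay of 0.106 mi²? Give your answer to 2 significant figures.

4.1

z = ln(9/3) / ln(7.63/0.0204) = 1.0986 / 5.9243 = 0.1854
c = 3 / 0.0204^0.1854 = 3 / 0.4859 = 6.174
S₃ = 6.174 × 0.106^0.1854 = 6.174 × 0.6596 ≈ 4.072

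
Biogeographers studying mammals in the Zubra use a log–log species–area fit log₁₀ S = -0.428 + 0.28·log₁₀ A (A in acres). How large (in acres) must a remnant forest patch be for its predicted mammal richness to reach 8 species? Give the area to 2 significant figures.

8 = 0.3733 × A^0.28  ⇒  A^0.28 = 8/0.3733 = 21.43
ln A = ln(21.43) / 0.28 = 3.0649 / 0.28 = 10.9462
A = e^10.9462 ≈ 56740 acres

57000 acres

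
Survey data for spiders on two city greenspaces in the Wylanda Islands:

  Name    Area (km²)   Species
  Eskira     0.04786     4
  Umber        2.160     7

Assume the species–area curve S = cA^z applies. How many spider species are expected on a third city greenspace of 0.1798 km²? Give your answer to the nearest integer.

5

z = ln(7/4) / ln(2.16/0.04786) = 0.5596 / 3.8096 = 0.1469
c = 4 / 0.04786^0.1469 = 4 / 0.6399 = 6.251
S₃ = 6.251 × 0.1798^0.1469 = 6.251 × 0.7772 ≈ 4.858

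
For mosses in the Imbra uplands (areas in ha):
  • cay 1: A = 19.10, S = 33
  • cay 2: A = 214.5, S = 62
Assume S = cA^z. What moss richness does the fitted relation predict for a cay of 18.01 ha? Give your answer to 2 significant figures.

z = ln(62/33) / ln(214.5/19.1) = 0.6306 / 2.4186 = 0.2607
c = 33 / 19.1^0.2607 = 33 / 2.158 = 15.29
S₃ = 15.29 × 18.01^0.2607 = 15.29 × 2.125 ≈ 32.5

32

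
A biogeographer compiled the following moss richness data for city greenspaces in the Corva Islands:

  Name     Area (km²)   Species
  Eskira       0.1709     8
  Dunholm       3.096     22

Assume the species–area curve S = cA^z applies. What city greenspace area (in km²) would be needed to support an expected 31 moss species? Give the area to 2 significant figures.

8.3 km²

z = ln(22/8) / ln(3.096/0.1709) = 1.0116 / 2.8968 = 0.3492
c = 8 / 0.1709^0.3492 = 8 / 0.5396 = 14.83
A = (31/14.83)^(1/0.3492) ⇒ ln A = ln(2.091)/0.3492 = 2.1122
A = e^2.1122 ≈ 8.266 km²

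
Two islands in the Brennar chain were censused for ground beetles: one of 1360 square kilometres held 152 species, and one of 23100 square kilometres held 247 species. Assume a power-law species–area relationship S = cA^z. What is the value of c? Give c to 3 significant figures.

44.1

z = ln(S₂/S₁) / ln(A₂/A₁) = ln(247/152) / ln(23100/1360) = 0.4855 / 2.8323 = 0.1714
c = S₁ / A₁^z = 152 / 1360^0.1714 = 152 / 3.445 = 44.13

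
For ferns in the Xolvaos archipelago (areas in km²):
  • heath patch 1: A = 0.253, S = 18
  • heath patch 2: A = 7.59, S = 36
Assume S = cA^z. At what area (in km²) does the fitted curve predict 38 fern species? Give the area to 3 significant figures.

z = ln(36/18) / ln(7.59/0.253) = 0.6931 / 3.4012 = 0.2038
c = 18 / 0.253^0.2038 = 18 / 0.7557 = 23.82
A = (38/23.82)^(1/0.2038) ⇒ ln A = ln(1.595)/0.2038 = 2.2921
A = e^2.2921 ≈ 9.896 km²

9.90 km²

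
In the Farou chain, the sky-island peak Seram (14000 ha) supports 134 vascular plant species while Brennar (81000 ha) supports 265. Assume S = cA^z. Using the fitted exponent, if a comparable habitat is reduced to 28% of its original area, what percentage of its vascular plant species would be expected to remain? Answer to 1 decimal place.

z = ln(265/134) / ln(81000/14000) = 0.6819 / 1.7554 = 0.3885
S_new/S_old = (A_new/A_old)^z = 0.28^0.3885 = exp(0.3885 × -1.2730) = 0.6099

61.0%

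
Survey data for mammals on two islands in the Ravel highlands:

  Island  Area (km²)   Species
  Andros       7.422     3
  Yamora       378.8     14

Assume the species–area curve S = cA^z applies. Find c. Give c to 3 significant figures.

1.37

z = ln(S₂/S₁) / ln(A₂/A₁) = ln(14/3) / ln(378.8/7.422) = 1.5404 / 3.9326 = 0.3917
c = S₁ / A₁^z = 3 / 7.422^0.3917 = 3 / 2.193 = 1.368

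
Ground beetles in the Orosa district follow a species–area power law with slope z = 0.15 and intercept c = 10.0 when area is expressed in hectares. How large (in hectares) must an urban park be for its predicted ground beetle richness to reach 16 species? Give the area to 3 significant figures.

16 = 10 × A^0.15  ⇒  A^0.15 = 16/10 = 1.6
ln A = ln(1.6) / 0.15 = 0.4700 / 0.15 = 3.1334
A = e^3.1334 ≈ 22.95 hectares

23.0 hectares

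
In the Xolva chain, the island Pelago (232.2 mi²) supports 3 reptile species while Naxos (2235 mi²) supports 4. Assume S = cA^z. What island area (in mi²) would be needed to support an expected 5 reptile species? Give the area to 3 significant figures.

z = ln(4/3) / ln(2235/232.2) = 0.2877 / 2.2644 = 0.1270
c = 3 / 232.2^0.1270 = 3 / 1.998 = 1.502
A = (5/1.502)^(1/0.1270) ⇒ ln A = ln(3.33)/0.1270 = 9.4684
A = e^9.4684 ≈ 12944 mi²

12900 mi²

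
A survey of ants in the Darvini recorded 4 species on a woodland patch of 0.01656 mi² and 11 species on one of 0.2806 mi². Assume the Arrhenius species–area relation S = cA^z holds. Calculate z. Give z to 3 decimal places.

Taking logs: ln S = ln c + z ln A, so z = (ln S₂ − ln S₁)/(ln A₂ − ln A₁).
z = ln(11/4) / ln(0.2806/0.01656) = ln(2.75) / ln(16.94) = 1.0116 / 2.8299 = 0.3575

0.357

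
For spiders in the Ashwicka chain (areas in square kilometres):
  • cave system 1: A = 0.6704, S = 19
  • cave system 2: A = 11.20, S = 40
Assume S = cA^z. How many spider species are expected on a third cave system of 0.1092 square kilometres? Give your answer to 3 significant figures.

z = ln(40/19) / ln(11.2/0.6704) = 0.7444 / 2.8158 = 0.2644
c = 19 / 0.6704^0.2644 = 19 / 0.8997 = 21.12
S₃ = 21.12 × 0.1092^0.2644 = 21.12 × 0.5568 ≈ 11.76

11.8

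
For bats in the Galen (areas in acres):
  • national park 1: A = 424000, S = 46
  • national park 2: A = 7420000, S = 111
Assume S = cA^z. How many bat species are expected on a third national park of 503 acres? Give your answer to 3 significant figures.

5.78

z = ln(111/46) / ln(7420000/424000) = 0.8809 / 2.8622 = 0.3078
c = 46 / 424000^0.3078 = 46 / 53.94 = 0.8528
S₃ = 0.8528 × 503^0.3078 = 0.8528 × 6.783 ≈ 5.785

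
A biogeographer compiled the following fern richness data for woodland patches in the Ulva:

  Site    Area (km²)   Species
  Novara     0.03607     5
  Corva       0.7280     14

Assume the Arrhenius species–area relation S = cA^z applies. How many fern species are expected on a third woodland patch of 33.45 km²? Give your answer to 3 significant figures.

z = ln(14/5) / ln(0.728/0.03607) = 1.0296 / 3.0048 = 0.3427
c = 5 / 0.03607^0.3427 = 5 / 0.3203 = 15.61
S₃ = 15.61 × 33.45^0.3427 = 15.61 × 3.329 ≈ 51.96

52.0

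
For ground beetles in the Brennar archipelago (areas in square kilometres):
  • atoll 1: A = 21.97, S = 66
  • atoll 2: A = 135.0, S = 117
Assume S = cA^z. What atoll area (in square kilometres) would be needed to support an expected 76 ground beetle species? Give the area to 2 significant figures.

34 square kilometres

z = ln(117/66) / ln(135/21.97) = 0.5725 / 1.8156 = 0.3153
c = 66 / 21.97^0.3153 = 66 / 2.649 = 24.91
A = (76/24.91)^(1/0.3153) ⇒ ln A = ln(3.051)/0.3153 = 3.5371
A = e^3.5371 ≈ 34.37 square kilometres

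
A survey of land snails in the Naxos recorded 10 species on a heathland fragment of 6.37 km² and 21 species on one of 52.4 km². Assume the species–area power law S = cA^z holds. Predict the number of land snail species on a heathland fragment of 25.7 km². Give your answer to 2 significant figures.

z = ln(21/10) / ln(52.4/6.37) = 0.7419 / 2.1073 = 0.3521
c = 10 / 6.37^0.3521 = 10 / 1.919 = 5.211
S₃ = 5.211 × 25.7^0.3521 = 5.211 × 3.136 ≈ 16.34

16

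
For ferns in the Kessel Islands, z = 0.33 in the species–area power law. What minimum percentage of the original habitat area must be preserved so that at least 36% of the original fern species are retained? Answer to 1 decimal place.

Need (A_new/A_old)^0.33 = 0.36, so A_new/A_old = 0.36^(1/0.33) = 0.36^3.03
ln(A_new/A_old) = ln 0.36 / 0.33 = -1.0217 / 0.33 = -3.0959
A_new/A_old = e^-3.0959 ≈ 0.04523

4.5%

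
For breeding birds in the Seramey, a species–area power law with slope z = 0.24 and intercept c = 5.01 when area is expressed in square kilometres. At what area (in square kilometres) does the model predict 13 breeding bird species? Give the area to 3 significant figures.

53.1 square kilometres

13 = 5.01 × A^0.24  ⇒  A^0.24 = 13/5.01 = 2.595
ln A = ln(2.595) / 0.24 = 0.9535 / 0.24 = 3.9730
A = e^3.9730 ≈ 53.14 square kilometres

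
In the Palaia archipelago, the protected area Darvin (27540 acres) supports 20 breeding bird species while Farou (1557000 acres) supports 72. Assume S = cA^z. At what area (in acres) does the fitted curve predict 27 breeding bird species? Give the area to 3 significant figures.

z = ln(72/20) / ln(1557000/27540) = 1.2809 / 4.0349 = 0.3175
c = 20 / 27540^0.3175 = 20 / 25.68 = 0.7789
A = (27/0.7789)^(1/0.3175) ⇒ ln A = ln(34.66)/0.3175 = 11.1687
A = e^11.1687 ≈ 70878 acres

70900 acres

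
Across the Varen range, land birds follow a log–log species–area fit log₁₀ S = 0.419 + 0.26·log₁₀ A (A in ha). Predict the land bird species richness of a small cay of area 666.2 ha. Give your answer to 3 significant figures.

14.2

S = 2.624 × 666.2^0.26 = 2.624 × 5.422 ≈ 14.23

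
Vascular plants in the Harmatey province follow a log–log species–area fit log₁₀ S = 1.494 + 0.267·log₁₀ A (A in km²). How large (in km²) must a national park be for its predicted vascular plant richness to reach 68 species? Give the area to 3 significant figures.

68 = 31.19 × A^0.267  ⇒  A^0.267 = 68/31.19 = 2.18
ln A = ln(2.18) / 0.267 = 0.7794 / 0.267 = 2.9193
A = e^2.9193 ≈ 18.53 km²

18.5 km²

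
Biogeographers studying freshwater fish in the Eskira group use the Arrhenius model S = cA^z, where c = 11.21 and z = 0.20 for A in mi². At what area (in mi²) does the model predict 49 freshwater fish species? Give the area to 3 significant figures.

1600 mi²

49 = 11.21 × A^0.2  ⇒  A^0.2 = 49/11.21 = 4.371
ln A = ln(4.371) / 0.2 = 1.4750 / 0.2 = 7.3751
A = e^7.3751 ≈ 1596 mi²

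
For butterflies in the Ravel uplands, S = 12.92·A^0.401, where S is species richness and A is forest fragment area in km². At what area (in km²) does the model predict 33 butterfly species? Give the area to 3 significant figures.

33 = 12.92 × A^0.401  ⇒  A^0.401 = 33/12.92 = 2.554
ln A = ln(2.554) / 0.401 = 0.9377 / 0.401 = 2.3385
A = e^2.3385 ≈ 10.37 km²

10.4 km²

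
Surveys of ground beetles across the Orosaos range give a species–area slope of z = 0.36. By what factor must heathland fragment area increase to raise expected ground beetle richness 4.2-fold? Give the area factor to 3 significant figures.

53.9

(A₂/A₁)^0.36 = 4.2, so A₂/A₁ = 4.2^(1/0.36) = 4.2^2.778
ln(A₂/A₁) = ln 4.2 / 0.36 = 1.4351 / 0.36 = 3.9863
A₂/A₁ = e^3.9863 ≈ 53.86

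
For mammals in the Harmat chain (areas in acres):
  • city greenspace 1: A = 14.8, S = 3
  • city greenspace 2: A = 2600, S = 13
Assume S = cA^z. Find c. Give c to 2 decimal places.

z = ln(S₂/S₁) / ln(A₂/A₁) = ln(13/3) / ln(2600/14.8) = 1.4663 / 5.1686 = 0.2837
c = S₁ / A₁^z = 3 / 14.8^0.2837 = 3 / 2.148 = 1.397

1.40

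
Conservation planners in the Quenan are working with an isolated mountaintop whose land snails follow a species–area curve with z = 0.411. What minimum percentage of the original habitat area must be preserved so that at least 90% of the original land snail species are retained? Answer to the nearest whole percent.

Need (A_new/A_old)^0.411 = 0.9, so A_new/A_old = 0.9^(1/0.411) = 0.9^2.433
ln(A_new/A_old) = ln 0.9 / 0.411 = -0.1054 / 0.411 = -0.2564
A_new/A_old = e^-0.2564 ≈ 0.7739

77%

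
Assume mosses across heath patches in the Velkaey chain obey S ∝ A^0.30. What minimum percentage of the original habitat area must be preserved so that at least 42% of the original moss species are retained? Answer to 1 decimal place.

5.5%

Need (A_new/A_old)^0.3 = 0.42, so A_new/A_old = 0.42^(1/0.3) = 0.42^3.333
ln(A_new/A_old) = ln 0.42 / 0.3 = -0.8675 / 0.3 = -2.8917
A_new/A_old = e^-2.8917 ≈ 0.05548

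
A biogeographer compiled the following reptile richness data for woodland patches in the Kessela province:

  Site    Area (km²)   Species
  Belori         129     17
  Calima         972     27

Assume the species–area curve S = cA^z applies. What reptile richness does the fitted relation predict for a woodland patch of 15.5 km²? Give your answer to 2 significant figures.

z = ln(27/17) / ln(972/129) = 0.4626 / 2.0195 = 0.2291
c = 17 / 129^0.2291 = 17 / 3.044 = 5.584
S₃ = 5.584 × 15.5^0.2291 = 5.584 × 1.874 ≈ 10.46

10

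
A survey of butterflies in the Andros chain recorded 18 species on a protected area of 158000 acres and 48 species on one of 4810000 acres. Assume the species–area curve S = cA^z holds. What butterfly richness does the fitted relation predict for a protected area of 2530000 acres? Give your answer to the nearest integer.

z = ln(48/18) / ln(4810000/158000) = 0.9808 / 3.4159 = 0.2871
c = 18 / 158000^0.2871 = 18 / 31.1 = 0.5788
S₃ = 0.5788 × 2530000^0.2871 = 0.5788 × 68.96 ≈ 39.91

40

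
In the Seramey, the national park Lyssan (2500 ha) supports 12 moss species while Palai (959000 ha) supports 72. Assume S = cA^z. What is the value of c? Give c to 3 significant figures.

1.14

z = ln(S₂/S₁) / ln(A₂/A₁) = ln(72/12) / ln(959000/2500) = 1.7918 / 5.9496 = 0.3012
c = S₁ / A₁^z = 12 / 2500^0.3012 = 12 / 10.55 = 1.137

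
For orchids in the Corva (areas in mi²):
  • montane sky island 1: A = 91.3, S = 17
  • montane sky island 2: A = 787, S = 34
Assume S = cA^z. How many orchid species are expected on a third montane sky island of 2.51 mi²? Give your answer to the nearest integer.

5

z = ln(34/17) / ln(787/91.3) = 0.6931 / 2.1541 = 0.3218
c = 17 / 91.3^0.3218 = 17 / 4.274 = 3.977
S₃ = 3.977 × 2.51^0.3218 = 3.977 × 1.345 ≈ 5.348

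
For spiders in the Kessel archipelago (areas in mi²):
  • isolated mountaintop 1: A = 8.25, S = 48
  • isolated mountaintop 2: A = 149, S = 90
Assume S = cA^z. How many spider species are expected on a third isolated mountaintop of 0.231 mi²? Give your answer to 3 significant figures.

22.1

z = ln(90/48) / ln(149/8.25) = 0.6286 / 2.8937 = 0.2172
c = 48 / 8.25^0.2172 = 48 / 1.582 = 30.35
S₃ = 30.35 × 0.231^0.2172 = 30.35 × 0.7274 ≈ 22.08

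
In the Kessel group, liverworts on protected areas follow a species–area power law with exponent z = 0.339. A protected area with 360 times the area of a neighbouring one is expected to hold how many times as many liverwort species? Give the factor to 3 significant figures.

7.36

S₂/S₁ = (A₂/A₁)^z = 360^0.339
ln(S₂/S₁) = 0.339 × ln 360 = 0.339 × 5.8861 = 1.9954
S₂/S₁ = e^1.9954 ≈ 7.355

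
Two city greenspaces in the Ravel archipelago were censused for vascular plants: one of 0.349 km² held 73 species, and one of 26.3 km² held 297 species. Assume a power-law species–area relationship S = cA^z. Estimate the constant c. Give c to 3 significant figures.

z = ln(S₂/S₁) / ln(A₂/A₁) = ln(297/73) / ln(26.3/0.349) = 1.4033 / 4.3223 = 0.3247
c = S₁ / A₁^z = 73 / 0.349^0.3247 = 73 / 0.7105 = 102.7

103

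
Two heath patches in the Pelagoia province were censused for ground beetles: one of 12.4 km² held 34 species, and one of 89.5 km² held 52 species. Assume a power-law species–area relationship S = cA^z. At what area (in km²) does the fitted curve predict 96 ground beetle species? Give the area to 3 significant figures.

1550 km²

z = ln(52/34) / ln(89.5/12.4) = 0.4249 / 1.9765 = 0.2150
c = 34 / 12.4^0.2150 = 34 / 1.718 = 19.79
A = (96/19.79)^(1/0.2150) ⇒ ln A = ln(4.851)/0.2150 = 7.3464
A = e^7.3464 ≈ 1551 km²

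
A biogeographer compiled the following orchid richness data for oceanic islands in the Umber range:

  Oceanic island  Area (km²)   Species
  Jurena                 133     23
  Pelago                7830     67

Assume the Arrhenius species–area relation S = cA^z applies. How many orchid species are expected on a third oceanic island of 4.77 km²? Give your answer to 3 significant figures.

z = ln(67/23) / ln(7830/133) = 1.0692 / 4.0754 = 0.2624
c = 23 / 133^0.2624 = 23 / 3.607 = 6.376
S₃ = 6.376 × 4.77^0.2624 = 6.376 × 1.507 ≈ 9.606

9.61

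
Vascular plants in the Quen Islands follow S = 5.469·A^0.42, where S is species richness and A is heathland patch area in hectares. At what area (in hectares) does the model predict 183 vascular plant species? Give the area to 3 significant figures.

4260 hectares

183 = 5.469 × A^0.42  ⇒  A^0.42 = 183/5.469 = 33.46
ln A = ln(33.46) / 0.42 = 3.5104 / 0.42 = 8.3581
A = e^8.3581 ≈ 4264 hectares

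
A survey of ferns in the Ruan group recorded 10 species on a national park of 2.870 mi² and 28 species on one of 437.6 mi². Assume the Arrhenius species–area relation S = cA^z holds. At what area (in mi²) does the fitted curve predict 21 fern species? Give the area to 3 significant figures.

107 mi²

z = ln(28/10) / ln(437.6/2.87) = 1.0296 / 5.0270 = 0.2048
c = 10 / 2.87^0.2048 = 10 / 1.241 = 8.058
A = (21/8.058)^(1/0.2048) ⇒ ln A = ln(2.606)/0.2048 = 4.6767
A = e^4.6767 ≈ 107.4 mi²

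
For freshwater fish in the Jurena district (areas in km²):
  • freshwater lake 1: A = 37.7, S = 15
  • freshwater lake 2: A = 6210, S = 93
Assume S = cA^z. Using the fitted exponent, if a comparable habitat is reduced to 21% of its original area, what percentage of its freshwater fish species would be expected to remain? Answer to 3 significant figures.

57.2%

z = ln(93/15) / ln(6210/37.7) = 1.8245 / 5.1043 = 0.3575
S_new/S_old = (A_new/A_old)^z = 0.21^0.3575 = exp(0.3575 × -1.5606) = 0.5724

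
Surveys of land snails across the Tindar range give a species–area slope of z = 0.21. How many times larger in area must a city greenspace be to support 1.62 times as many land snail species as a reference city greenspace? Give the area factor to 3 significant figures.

(A₂/A₁)^0.21 = 1.62, so A₂/A₁ = 1.62^(1/0.21) = 1.62^4.762
ln(A₂/A₁) = ln 1.62 / 0.21 = 0.4824 / 0.21 = 2.2973
A₂/A₁ = e^2.2973 ≈ 9.947

9.95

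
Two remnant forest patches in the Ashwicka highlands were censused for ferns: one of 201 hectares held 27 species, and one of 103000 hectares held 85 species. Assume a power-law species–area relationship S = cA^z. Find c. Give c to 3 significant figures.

10.2

z = ln(S₂/S₁) / ln(A₂/A₁) = ln(85/27) / ln(103000/201) = 1.1468 / 6.2392 = 0.1838
c = S₁ / A₁^z = 27 / 201^0.1838 = 27 / 2.651 = 10.19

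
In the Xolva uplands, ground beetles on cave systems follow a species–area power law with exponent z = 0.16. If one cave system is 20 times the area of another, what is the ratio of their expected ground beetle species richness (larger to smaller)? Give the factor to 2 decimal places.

1.61

S₂/S₁ = (A₂/A₁)^z = 20^0.16
ln(S₂/S₁) = 0.16 × ln 20 = 0.16 × 2.9957 = 0.4793
S₂/S₁ = e^0.4793 ≈ 1.615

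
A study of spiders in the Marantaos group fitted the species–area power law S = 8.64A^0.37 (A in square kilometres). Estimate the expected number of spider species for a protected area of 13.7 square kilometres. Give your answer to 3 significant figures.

S = 8.64 × 13.7^0.37
ln S = ln 8.64 + 0.37 × ln 13.7 = 2.1564 + 0.37 × 2.6174 = 3.1248
S = e^3.1248 ≈ 22.76

22.8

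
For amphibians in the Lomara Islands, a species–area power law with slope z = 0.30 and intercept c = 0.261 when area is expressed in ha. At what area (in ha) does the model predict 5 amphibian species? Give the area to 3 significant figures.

18800 ha

5 = 0.261 × A^0.3  ⇒  A^0.3 = 5/0.261 = 19.16
ln A = ln(19.16) / 0.3 = 2.9527 / 0.3 = 9.8422
A = e^9.8422 ≈ 18812 ha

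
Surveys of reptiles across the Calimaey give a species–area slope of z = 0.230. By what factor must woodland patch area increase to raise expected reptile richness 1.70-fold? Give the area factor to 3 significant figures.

10.0

(A₂/A₁)^0.23 = 1.7, so A₂/A₁ = 1.7^(1/0.23) = 1.7^4.348
ln(A₂/A₁) = ln 1.7 / 0.23 = 0.5306 / 0.23 = 2.3071
A₂/A₁ = e^2.3071 ≈ 10.05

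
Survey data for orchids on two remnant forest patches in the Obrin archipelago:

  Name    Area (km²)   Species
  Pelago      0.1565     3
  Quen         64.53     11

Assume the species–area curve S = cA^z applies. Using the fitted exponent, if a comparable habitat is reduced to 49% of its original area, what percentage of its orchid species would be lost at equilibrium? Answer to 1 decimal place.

14.3%

z = ln(11/3) / ln(64.53/0.1565) = 1.2993 / 6.0218 = 0.2158
S_new/S_old = (A_new/A_old)^z = 0.49^0.2158 = exp(0.2158 × -0.7133) = 0.8573
Fraction lost = 1 − 0.8573 = 0.1427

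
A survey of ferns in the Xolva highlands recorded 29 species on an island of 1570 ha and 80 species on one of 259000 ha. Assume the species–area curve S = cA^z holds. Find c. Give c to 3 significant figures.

z = ln(S₂/S₁) / ln(A₂/A₁) = ln(80/29) / ln(259000/1570) = 1.0147 / 5.1058 = 0.1987
c = S₁ / A₁^z = 29 / 1570^0.1987 = 29 / 4.317 = 6.718

6.72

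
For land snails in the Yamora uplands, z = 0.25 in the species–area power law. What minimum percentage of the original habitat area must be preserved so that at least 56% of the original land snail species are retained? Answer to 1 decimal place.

9.8%

Need (A_new/A_old)^0.25 = 0.56, so A_new/A_old = 0.56^(1/0.25) = 0.56^4
ln(A_new/A_old) = ln 0.56 / 0.25 = -0.5798 / 0.25 = -2.3193
A_new/A_old = e^-2.3193 ≈ 0.09834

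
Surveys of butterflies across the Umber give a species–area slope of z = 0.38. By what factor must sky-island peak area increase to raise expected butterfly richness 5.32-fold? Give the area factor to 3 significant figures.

(A₂/A₁)^0.38 = 5.32, so A₂/A₁ = 5.32^(1/0.38) = 5.32^2.632
ln(A₂/A₁) = ln 5.32 / 0.38 = 1.6715 / 0.38 = 4.3986
A₂/A₁ = e^4.3986 ≈ 81.34

81.3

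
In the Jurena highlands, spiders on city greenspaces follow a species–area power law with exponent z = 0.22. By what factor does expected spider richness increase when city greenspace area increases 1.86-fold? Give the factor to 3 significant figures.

1.15

S₂/S₁ = (A₂/A₁)^z = 1.86^0.22
ln(S₂/S₁) = 0.22 × ln 1.86 = 0.22 × 0.6206 = 0.1365
S₂/S₁ = e^0.1365 ≈ 1.146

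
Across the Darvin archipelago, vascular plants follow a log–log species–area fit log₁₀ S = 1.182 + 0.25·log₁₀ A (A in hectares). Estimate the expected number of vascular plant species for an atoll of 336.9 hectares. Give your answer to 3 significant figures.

65.1

S = 15.21 × 336.9^0.25
ln S = ln 15.21 + 0.25 × ln 336.9 = 2.7217 + 0.25 × 5.8198 = 4.1766
S = e^4.1766 ≈ 65.14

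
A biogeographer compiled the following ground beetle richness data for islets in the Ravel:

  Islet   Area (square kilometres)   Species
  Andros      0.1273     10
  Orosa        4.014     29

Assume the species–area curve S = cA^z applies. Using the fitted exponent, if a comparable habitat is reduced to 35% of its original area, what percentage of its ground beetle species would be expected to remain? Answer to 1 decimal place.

72.3%

z = ln(29/10) / ln(4.014/0.1273) = 1.0647 / 3.4510 = 0.3085
S_new/S_old = (A_new/A_old)^z = 0.35^0.3085 = exp(0.3085 × -1.0498) = 0.7233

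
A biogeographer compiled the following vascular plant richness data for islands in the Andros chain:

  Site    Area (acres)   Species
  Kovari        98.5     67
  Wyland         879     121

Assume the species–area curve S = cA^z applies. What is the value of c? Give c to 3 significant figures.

19.4

z = ln(S₂/S₁) / ln(A₂/A₁) = ln(121/67) / ln(879/98.5) = 0.5911 / 2.1887 = 0.2701
c = S₁ / A₁^z = 67 / 98.5^0.2701 = 67 / 3.454 = 19.4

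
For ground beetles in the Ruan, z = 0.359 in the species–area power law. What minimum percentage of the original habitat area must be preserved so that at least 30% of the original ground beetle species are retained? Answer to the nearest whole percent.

3%

Need (A_new/A_old)^0.359 = 0.3, so A_new/A_old = 0.3^(1/0.359) = 0.3^2.786
ln(A_new/A_old) = ln 0.3 / 0.359 = -1.2040 / 0.359 = -3.3537
A_new/A_old = e^-3.3537 ≈ 0.03496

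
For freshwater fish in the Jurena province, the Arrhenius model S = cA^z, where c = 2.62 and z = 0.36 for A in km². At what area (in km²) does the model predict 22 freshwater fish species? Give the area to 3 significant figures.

369 km²

22 = 2.62 × A^0.36  ⇒  A^0.36 = 22/2.62 = 8.397
ln A = ln(8.397) / 0.36 = 2.1279 / 0.36 = 5.9107
A = e^5.9107 ≈ 369 km²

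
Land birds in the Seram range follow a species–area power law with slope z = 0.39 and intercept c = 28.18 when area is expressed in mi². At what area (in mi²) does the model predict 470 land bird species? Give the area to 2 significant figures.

1400 mi²

470 = 28.18 × A^0.39  ⇒  A^0.39 = 470/28.18 = 16.68
ln A = ln(16.68) / 0.39 = 2.8141 / 0.39 = 7.2157
A = e^7.2157 ≈ 1361 mi²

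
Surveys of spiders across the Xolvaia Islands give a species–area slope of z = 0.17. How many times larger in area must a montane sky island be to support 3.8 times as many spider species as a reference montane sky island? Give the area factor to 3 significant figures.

(A₂/A₁)^0.17 = 3.8, so A₂/A₁ = 3.8^(1/0.17) = 3.8^5.882
ln(A₂/A₁) = ln 3.8 / 0.17 = 1.3350 / 0.17 = 7.8529
A₂/A₁ = e^7.8529 ≈ 2573

2570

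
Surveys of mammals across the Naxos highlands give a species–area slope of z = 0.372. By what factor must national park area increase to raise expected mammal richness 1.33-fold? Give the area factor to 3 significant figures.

(A₂/A₁)^0.372 = 1.33, so A₂/A₁ = 1.33^(1/0.372) = 1.33^2.688
ln(A₂/A₁) = ln 1.33 / 0.372 = 0.2852 / 0.372 = 0.7666
A₂/A₁ = e^0.7666 ≈ 2.152

2.15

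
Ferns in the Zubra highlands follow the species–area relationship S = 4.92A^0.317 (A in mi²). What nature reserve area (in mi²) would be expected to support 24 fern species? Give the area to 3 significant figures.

24 = 4.92 × A^0.317  ⇒  A^0.317 = 24/4.92 = 4.878
ln A = ln(4.878) / 0.317 = 1.5847 / 0.317 = 4.9992
A = e^4.9992 ≈ 148.3 mi²

148 mi²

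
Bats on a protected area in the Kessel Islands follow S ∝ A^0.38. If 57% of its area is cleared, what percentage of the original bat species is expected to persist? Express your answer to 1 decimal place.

72.6%

S_new/S_old = (A_new/A_old)^z = 0.43^0.38
= exp(0.38 × ln 0.43) = exp(0.38 × -0.8440) = exp(-0.3207) ≈ 0.7256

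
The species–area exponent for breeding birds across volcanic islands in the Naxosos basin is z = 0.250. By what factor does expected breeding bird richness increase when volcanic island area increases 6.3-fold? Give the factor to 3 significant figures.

S₂/S₁ = (A₂/A₁)^z = 6.3^0.25
ln(S₂/S₁) = 0.25 × ln 6.3 = 0.25 × 1.8405 = 0.4601
S₂/S₁ = e^0.4601 ≈ 1.584

1.58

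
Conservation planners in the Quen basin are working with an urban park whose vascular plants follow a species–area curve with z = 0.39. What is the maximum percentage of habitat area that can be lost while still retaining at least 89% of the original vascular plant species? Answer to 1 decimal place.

Need (A_new/A_old)^0.39 = 0.89, so A_new/A_old = 0.89^(1/0.39) = 0.89^2.564
ln(A_new/A_old) = ln 0.89 / 0.39 = -0.1165 / 0.39 = -0.2988
A_new/A_old = e^-0.2988 ≈ 0.7417
Fraction that can be lost = 1 − 0.7417 = 0.2583

25.8%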